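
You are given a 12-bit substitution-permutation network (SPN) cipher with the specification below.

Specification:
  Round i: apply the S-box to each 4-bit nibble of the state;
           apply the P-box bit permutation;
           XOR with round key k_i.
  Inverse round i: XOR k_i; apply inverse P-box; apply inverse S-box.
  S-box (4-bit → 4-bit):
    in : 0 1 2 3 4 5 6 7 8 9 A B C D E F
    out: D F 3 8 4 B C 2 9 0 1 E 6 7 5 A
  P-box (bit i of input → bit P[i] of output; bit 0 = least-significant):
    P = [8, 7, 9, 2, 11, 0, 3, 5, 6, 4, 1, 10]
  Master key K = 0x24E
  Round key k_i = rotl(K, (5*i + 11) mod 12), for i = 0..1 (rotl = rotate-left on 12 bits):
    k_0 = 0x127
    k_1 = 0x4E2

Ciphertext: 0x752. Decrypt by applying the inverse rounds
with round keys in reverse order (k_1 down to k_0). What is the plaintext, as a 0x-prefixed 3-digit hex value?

s_0 = ciphertext = 0x752
s_1 = InvRound(s_0, k_1) = 0x73D
s_2 = InvRound(s_1, k_0) = 0xB44

0xB44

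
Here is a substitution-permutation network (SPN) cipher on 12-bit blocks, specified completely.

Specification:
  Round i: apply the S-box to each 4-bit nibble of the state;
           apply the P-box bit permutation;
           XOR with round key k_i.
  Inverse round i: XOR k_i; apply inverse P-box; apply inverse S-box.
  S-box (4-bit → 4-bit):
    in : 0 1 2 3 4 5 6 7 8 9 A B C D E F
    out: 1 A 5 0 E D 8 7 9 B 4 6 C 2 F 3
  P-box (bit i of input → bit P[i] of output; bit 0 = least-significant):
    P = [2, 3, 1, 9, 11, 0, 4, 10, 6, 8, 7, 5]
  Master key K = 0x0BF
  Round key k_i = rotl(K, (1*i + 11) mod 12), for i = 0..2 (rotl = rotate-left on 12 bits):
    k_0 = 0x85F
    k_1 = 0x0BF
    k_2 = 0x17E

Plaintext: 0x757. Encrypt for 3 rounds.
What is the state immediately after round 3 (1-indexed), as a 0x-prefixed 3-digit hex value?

0xC80

s_0 = plaintext = 0x757
s_1 = Round(s_0, k_0) = 0x581
s_2 = Round(s_1, k_1) = 0xE57
s_3 = Round(s_2, k_2) = 0xC80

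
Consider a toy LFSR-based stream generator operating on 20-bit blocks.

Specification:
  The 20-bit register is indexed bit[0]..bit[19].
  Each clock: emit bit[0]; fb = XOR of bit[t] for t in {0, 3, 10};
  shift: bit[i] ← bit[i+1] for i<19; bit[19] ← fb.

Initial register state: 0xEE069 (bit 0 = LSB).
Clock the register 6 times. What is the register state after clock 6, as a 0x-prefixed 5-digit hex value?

0x73B81

reg_0 = 0xEE069
clock 1: out=1, reg = 0x77034
clock 2: out=0, reg = 0x3B81A
clock 3: out=0, reg = 0x9DC0D
clock 4: out=1, reg = 0xCEE06
clock 5: out=0, reg = 0xE7703
clock 6: out=1, reg = 0x73B81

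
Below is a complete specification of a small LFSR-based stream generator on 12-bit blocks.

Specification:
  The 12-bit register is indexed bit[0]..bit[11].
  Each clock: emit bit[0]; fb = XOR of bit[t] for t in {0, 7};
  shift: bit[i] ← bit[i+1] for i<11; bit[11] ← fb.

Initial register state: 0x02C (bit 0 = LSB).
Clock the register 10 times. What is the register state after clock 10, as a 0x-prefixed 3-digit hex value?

reg_0 = 0x02C
clock 1: out=0, reg = 0x016
clock 2: out=0, reg = 0x00B
clock 3: out=1, reg = 0x805
clock 4: out=1, reg = 0xC02
clock 5: out=0, reg = 0x601
clock 6: out=1, reg = 0xB00
clock 7: out=0, reg = 0x580
clock 8: out=0, reg = 0xAC0
clock 9: out=0, reg = 0xD60
clock 10: out=0, reg = 0x6B0

0x6B0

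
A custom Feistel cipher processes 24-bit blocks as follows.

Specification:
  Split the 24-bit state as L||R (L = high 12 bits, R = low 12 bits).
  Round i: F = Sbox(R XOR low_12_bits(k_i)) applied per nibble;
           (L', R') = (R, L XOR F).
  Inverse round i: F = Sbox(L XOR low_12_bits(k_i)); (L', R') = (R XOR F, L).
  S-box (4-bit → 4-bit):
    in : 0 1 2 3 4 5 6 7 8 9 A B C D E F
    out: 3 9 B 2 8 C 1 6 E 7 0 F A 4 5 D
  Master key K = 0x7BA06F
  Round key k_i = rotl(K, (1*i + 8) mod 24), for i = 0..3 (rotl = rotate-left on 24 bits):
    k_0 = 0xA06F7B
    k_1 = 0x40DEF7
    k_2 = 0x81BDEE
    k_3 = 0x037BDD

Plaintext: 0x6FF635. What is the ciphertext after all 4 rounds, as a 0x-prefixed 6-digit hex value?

s_0 = plaintext = 0x6FF635
s_1 = Round(s_0, k_0) = 0x63517A
s_2 = Round(s_1, k_1) = 0x17ABD1
s_3 = Round(s_2, k_2) = 0xBD1057
s_4 = Round(s_3, k_3) = 0x057431

0x057431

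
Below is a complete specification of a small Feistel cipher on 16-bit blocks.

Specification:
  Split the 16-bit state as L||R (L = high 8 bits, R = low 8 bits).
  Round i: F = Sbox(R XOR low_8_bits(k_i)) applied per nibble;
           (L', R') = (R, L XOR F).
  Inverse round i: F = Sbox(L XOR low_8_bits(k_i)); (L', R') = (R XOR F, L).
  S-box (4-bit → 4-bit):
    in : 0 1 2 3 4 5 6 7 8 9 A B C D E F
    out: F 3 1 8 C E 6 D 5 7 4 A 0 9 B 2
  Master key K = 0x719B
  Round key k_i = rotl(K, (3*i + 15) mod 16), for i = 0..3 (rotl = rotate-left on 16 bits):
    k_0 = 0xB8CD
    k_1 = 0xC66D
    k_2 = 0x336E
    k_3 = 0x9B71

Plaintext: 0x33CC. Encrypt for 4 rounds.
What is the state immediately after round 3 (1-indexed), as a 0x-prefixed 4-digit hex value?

s_0 = plaintext = 0x33CC
s_1 = Round(s_0, k_0) = 0xCCC0
s_2 = Round(s_1, k_1) = 0xC085
s_3 = Round(s_2, k_2) = 0x857A
s_4 = Round(s_3, k_3) = 0x7A7F

0x857A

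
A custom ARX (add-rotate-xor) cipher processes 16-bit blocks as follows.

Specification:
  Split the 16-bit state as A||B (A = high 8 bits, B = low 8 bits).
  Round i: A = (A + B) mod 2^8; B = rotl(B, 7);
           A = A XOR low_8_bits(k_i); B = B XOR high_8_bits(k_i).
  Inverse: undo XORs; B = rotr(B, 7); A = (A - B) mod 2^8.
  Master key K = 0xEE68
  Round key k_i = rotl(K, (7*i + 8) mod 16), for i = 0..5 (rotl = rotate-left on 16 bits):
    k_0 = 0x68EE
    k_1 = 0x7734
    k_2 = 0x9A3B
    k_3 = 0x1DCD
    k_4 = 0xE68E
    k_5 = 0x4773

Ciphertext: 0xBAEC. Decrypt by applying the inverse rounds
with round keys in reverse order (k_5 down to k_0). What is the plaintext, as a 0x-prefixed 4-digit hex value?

s_0 = ciphertext = 0xBAEC
s_1 = InvRound(s_0, k_5) = 0x7257
s_2 = InvRound(s_1, k_4) = 0x9963
s_3 = InvRound(s_2, k_3) = 0x58FC
s_4 = InvRound(s_3, k_2) = 0x97CC
s_5 = InvRound(s_4, k_1) = 0x2C77
s_6 = InvRound(s_5, k_0) = 0x843E

0x843E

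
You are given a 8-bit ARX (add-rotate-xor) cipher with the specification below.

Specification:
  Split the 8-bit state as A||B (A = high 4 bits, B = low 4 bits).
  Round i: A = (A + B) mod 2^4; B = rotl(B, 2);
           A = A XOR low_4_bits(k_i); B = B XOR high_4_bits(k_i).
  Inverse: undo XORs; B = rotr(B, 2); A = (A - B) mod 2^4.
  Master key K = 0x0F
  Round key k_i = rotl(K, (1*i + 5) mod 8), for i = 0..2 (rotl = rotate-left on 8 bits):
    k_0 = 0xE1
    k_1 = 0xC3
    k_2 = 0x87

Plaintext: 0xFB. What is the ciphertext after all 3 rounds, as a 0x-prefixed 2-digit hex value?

s_0 = plaintext = 0xFB
s_1 = Round(s_0, k_0) = 0xB0
s_2 = Round(s_1, k_1) = 0x8C
s_3 = Round(s_2, k_2) = 0x3B

0x3B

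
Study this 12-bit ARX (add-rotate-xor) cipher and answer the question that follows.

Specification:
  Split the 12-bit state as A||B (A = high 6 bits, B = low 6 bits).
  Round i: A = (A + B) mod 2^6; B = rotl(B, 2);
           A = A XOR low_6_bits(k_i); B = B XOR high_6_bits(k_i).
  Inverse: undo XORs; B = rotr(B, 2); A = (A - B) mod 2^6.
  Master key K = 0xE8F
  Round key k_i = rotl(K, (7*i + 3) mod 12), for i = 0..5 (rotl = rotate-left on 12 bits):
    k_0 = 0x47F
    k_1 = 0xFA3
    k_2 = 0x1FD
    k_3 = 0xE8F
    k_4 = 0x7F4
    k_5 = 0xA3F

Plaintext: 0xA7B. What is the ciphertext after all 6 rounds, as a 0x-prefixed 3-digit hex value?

0x6A8

s_0 = plaintext = 0xA7B
s_1 = Round(s_0, k_0) = 0x6FE
s_2 = Round(s_1, k_1) = 0xE85
s_3 = Round(s_2, k_2) = 0x093
s_4 = Round(s_3, k_3) = 0x6B7
s_5 = Round(s_4, k_4) = 0x940
s_6 = Round(s_5, k_5) = 0x6A8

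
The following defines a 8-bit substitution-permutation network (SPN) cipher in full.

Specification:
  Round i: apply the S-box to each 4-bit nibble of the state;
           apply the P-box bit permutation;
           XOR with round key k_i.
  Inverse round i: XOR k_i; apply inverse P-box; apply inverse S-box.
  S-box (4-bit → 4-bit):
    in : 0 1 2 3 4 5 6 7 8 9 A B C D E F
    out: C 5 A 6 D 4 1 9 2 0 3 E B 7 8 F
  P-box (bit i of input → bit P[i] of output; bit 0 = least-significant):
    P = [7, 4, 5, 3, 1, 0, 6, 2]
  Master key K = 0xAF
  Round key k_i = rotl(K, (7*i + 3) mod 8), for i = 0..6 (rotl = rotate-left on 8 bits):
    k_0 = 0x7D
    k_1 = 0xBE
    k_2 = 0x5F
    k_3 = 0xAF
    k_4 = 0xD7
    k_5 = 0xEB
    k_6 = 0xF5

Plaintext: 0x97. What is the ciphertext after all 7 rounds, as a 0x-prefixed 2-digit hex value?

s_0 = plaintext = 0x97
s_1 = Round(s_0, k_0) = 0xF5
s_2 = Round(s_1, k_1) = 0xD9
s_3 = Round(s_2, k_2) = 0x1C
s_4 = Round(s_3, k_3) = 0x75
s_5 = Round(s_4, k_4) = 0xF1
s_6 = Round(s_5, k_5) = 0x0C
s_7 = Round(s_6, k_6) = 0x29

0x29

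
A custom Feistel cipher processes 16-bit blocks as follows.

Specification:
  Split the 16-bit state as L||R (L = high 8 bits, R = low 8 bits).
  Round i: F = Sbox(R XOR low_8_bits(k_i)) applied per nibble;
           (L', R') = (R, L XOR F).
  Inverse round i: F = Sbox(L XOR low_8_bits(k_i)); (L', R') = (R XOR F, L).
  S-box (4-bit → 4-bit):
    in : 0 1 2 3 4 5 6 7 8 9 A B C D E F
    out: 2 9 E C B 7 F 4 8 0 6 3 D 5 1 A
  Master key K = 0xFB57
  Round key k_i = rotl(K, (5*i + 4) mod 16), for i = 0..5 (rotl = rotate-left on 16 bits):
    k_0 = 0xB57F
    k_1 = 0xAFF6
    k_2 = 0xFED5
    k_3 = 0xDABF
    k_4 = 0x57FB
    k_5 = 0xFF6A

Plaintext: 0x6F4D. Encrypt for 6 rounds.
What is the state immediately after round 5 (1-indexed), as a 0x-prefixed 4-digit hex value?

s_0 = plaintext = 0x6F4D
s_1 = Round(s_0, k_0) = 0x4DA1
s_2 = Round(s_1, k_1) = 0xA139
s_3 = Round(s_2, k_2) = 0x39BC
s_4 = Round(s_3, k_3) = 0xBC15
s_5 = Round(s_4, k_4) = 0x15AD
s_6 = Round(s_5, k_5) = 0xADC1

0x15AD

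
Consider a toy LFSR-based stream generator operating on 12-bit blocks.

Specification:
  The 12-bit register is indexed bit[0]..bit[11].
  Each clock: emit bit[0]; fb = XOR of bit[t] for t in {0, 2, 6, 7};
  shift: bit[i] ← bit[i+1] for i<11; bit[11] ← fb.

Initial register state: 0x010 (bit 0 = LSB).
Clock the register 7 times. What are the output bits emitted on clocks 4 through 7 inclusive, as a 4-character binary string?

reg_0 = 0x010
clock 1: out=0, reg = 0x008
clock 2: out=0, reg = 0x004
clock 3: out=0, reg = 0x802
clock 4: out=0, reg = 0x401
clock 5: out=1, reg = 0xA00
clock 6: out=0, reg = 0x500
clock 7: out=0, reg = 0x280

0100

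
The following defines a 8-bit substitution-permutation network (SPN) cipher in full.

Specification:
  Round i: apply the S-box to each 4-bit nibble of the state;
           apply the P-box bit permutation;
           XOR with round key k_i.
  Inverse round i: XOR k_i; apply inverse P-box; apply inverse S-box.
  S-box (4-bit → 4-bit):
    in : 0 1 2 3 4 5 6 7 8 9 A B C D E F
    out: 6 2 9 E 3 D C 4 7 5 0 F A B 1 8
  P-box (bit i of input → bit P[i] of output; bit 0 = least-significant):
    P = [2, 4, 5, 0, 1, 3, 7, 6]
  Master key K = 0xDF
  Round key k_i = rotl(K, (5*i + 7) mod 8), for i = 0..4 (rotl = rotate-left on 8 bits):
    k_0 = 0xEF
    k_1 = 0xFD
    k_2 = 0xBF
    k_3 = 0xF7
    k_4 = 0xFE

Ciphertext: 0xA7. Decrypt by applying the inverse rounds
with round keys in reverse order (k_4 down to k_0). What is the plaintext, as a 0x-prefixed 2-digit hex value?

0x02

s_0 = ciphertext = 0xA7
s_1 = InvRound(s_0, k_4) = 0xCC
s_2 = InvRound(s_1, k_3) = 0x43
s_3 = InvRound(s_2, k_2) = 0x38
s_4 = InvRound(s_3, k_1) = 0x62
s_5 = InvRound(s_4, k_0) = 0x02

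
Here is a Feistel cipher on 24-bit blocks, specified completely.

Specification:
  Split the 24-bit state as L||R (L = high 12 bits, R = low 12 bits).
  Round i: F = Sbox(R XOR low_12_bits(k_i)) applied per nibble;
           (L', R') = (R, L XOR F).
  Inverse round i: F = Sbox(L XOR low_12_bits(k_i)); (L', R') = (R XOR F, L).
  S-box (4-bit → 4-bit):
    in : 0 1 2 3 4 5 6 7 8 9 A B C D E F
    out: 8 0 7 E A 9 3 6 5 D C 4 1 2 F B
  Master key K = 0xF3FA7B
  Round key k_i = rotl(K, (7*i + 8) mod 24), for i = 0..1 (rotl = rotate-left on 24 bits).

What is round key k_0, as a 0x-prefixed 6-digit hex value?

K = 0xF3FA7B
k_0 = rotl(K, (7*0+8) mod 24) = rotl(K, 8) = 0xFA7BF3

0xFA7BF3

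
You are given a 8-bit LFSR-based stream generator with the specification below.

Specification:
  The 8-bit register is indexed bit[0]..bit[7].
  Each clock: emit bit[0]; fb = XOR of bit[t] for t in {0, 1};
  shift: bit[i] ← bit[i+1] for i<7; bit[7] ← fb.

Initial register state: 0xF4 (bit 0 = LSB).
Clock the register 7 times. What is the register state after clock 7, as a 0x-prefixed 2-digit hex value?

0x1D

reg_0 = 0xF4
clock 1: out=0, reg = 0x7A
clock 2: out=0, reg = 0xBD
clock 3: out=1, reg = 0xDE
clock 4: out=0, reg = 0xEF
clock 5: out=1, reg = 0x77
clock 6: out=1, reg = 0x3B
clock 7: out=1, reg = 0x1D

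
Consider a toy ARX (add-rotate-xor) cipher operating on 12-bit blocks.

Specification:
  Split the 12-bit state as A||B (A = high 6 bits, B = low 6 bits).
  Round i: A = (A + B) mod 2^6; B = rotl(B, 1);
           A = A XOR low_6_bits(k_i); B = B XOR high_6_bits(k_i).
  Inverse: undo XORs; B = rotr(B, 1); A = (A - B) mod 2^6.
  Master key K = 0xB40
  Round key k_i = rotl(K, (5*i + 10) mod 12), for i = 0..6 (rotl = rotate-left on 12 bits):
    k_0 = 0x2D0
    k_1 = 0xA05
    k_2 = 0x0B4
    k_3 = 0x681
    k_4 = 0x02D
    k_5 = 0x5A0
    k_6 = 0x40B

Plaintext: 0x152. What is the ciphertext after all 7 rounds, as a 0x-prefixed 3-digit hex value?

s_0 = plaintext = 0x152
s_1 = Round(s_0, k_0) = 0x1EF
s_2 = Round(s_1, k_1) = 0xCF7
s_3 = Round(s_2, k_2) = 0x7AD
s_4 = Round(s_3, k_3) = 0x281
s_5 = Round(s_4, k_4) = 0x982
s_6 = Round(s_5, k_5) = 0x212
s_7 = Round(s_6, k_6) = 0x474

0x474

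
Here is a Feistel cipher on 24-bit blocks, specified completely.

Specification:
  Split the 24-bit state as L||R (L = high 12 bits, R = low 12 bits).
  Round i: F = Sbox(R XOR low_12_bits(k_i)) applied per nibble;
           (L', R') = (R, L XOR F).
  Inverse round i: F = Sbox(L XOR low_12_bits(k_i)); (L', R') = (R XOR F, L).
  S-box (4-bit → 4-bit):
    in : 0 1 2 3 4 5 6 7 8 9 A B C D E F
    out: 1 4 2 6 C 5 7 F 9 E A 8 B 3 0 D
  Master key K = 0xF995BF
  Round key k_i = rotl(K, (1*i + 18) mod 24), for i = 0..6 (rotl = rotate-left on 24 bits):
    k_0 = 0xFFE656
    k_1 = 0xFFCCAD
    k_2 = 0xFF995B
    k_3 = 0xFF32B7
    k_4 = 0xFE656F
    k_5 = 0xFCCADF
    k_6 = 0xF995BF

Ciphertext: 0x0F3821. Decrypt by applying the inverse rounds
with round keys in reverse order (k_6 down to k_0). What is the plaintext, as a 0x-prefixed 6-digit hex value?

s_0 = ciphertext = 0x0F3821
s_1 = InvRound(s_0, k_6) = 0xDEA0F3
s_2 = InvRound(s_1, k_5) = 0xF96DEA
s_3 = InvRound(s_2, k_4) = 0x734F96
s_4 = InvRound(s_3, k_3) = 0xA00734
s_5 = InvRound(s_4, k_2) = 0x16CA00
s_6 = InvRound(s_5, k_1) = 0x9B416C
s_7 = InvRound(s_6, k_0) = 0xC6E9B4

0xC6E9B4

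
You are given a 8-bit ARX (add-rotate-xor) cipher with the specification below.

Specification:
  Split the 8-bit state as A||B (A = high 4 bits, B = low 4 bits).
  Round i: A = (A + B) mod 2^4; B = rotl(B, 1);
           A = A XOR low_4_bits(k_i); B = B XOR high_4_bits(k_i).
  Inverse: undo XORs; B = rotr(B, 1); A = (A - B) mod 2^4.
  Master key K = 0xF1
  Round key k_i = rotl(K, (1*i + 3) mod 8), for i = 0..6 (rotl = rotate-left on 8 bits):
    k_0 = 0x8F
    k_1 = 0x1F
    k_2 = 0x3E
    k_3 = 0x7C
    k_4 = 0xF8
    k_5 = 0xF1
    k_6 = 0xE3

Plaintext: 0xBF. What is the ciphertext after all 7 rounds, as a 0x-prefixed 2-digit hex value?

0xB9

s_0 = plaintext = 0xBF
s_1 = Round(s_0, k_0) = 0x57
s_2 = Round(s_1, k_1) = 0x3F
s_3 = Round(s_2, k_2) = 0xCC
s_4 = Round(s_3, k_3) = 0x4E
s_5 = Round(s_4, k_4) = 0xA2
s_6 = Round(s_5, k_5) = 0xDB
s_7 = Round(s_6, k_6) = 0xB9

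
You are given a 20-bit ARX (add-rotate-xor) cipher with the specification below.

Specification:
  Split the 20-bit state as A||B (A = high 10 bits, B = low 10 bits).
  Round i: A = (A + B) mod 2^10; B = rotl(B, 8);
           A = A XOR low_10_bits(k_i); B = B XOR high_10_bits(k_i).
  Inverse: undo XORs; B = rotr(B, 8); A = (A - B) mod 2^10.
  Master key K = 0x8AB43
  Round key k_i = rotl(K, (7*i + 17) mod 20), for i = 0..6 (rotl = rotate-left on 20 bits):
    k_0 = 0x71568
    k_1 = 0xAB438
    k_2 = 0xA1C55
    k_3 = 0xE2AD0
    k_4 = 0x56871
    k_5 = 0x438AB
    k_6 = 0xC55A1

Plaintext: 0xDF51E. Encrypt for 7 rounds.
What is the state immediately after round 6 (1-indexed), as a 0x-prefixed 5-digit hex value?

s_0 = plaintext = 0xDF51E
s_1 = Round(s_0, k_0) = 0x7CF82
s_2 = Round(s_1, k_1) = 0x5344D
s_3 = Round(s_2, k_2) = 0x73F94
s_4 = Round(s_3, k_3) = 0xECF6F
s_5 = Round(s_4, k_4) = 0xD4E81
s_6 = Round(s_5, k_5) = 0x5FCAE
s_7 = Round(s_6, k_6) = 0xE313E

0x5FCAE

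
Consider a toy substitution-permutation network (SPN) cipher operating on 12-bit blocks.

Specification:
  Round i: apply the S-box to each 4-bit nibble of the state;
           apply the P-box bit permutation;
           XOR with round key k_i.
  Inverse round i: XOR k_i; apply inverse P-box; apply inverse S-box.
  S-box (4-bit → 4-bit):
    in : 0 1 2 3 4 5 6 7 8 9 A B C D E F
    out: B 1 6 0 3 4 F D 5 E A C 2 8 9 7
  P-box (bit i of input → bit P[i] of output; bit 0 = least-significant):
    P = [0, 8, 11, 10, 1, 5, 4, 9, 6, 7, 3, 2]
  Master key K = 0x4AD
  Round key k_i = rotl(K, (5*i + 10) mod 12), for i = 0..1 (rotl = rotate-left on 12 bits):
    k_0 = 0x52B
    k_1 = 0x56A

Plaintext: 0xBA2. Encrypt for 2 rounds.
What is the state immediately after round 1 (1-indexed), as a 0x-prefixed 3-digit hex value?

0xE07

s_0 = plaintext = 0xBA2
s_1 = Round(s_0, k_0) = 0xE07
s_2 = Round(s_1, k_1) = 0xB0D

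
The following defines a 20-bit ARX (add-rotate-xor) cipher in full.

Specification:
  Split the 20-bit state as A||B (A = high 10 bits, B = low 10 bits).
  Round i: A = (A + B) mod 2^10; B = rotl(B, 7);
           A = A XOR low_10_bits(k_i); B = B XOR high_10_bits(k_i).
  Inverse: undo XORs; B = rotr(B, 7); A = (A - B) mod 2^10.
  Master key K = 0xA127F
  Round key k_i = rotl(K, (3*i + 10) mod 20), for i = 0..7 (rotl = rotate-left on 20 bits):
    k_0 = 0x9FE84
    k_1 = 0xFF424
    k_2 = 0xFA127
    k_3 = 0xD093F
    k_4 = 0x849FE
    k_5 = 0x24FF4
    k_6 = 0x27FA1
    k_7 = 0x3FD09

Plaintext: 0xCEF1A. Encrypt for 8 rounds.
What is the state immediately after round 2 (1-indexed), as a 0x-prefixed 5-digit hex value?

s_0 = plaintext = 0xCEF1A
s_1 = Round(s_0, k_0) = 0x3471C
s_2 = Round(s_1, k_1) = 0xF259E
s_3 = Round(s_2, k_2) = 0x100DB
s_4 = Round(s_3, k_3) = 0x092D9
s_5 = Round(s_4, k_4) = 0xC0EC9
s_6 = Round(s_5, k_5) = 0x8E04A
s_7 = Round(s_6, k_6) = 0x48D96
s_8 = Round(s_7, k_7) = 0xEC3CD

0xF259E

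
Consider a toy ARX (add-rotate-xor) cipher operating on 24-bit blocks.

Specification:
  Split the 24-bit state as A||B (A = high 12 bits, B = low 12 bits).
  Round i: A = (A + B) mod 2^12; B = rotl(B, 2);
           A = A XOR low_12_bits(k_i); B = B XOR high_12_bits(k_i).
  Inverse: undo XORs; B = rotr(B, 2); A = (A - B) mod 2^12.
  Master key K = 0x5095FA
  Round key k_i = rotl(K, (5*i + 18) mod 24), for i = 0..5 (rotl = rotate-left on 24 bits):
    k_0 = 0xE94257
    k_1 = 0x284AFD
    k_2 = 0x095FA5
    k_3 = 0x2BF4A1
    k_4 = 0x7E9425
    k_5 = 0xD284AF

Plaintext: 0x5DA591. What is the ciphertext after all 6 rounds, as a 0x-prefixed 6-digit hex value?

s_0 = plaintext = 0x5DA591
s_1 = Round(s_0, k_0) = 0x93C8D1
s_2 = Round(s_1, k_1) = 0x8F01C2
s_3 = Round(s_2, k_2) = 0x51779D
s_4 = Round(s_3, k_3) = 0x815CCA
s_5 = Round(s_4, k_4) = 0x0FA4C2
s_6 = Round(s_5, k_5) = 0x113E21

0x113E21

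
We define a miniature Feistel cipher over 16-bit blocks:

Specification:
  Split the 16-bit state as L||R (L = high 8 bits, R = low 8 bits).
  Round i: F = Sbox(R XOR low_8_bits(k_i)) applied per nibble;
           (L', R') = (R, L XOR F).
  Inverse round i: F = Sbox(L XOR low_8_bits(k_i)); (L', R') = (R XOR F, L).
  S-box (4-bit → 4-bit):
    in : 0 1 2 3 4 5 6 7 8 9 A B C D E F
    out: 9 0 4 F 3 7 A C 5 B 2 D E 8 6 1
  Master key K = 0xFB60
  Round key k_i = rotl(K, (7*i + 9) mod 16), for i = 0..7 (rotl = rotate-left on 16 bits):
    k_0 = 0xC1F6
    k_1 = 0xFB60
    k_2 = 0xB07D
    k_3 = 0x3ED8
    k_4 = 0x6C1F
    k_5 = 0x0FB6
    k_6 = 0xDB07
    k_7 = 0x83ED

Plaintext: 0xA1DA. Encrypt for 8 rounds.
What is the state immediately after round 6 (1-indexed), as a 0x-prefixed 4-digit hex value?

s_0 = plaintext = 0xA1DA
s_1 = Round(s_0, k_0) = 0xDAEF
s_2 = Round(s_1, k_1) = 0xEF8B
s_3 = Round(s_2, k_2) = 0x8BF5
s_4 = Round(s_3, k_3) = 0xF5C3
s_5 = Round(s_4, k_4) = 0xC37B
s_6 = Round(s_5, k_5) = 0x7B2B
s_7 = Round(s_6, k_6) = 0x2B35
s_8 = Round(s_7, k_7) = 0x35AE

0x7B2B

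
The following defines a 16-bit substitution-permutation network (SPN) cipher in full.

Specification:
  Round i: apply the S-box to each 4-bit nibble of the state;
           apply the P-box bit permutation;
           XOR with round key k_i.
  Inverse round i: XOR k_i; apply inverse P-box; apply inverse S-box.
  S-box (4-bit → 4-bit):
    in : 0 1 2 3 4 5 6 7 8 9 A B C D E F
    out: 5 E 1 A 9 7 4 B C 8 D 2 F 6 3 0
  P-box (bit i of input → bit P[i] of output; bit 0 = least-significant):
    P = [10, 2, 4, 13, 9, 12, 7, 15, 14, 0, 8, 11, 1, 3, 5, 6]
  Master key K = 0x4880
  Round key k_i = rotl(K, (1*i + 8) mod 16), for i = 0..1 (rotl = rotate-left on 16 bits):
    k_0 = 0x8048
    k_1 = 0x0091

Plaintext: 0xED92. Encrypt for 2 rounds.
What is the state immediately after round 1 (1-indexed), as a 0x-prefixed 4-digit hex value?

s_0 = plaintext = 0xED92
s_1 = Round(s_0, k_0) = 0x0543
s_2 = Round(s_1, k_1) = 0xE3B6

0x0543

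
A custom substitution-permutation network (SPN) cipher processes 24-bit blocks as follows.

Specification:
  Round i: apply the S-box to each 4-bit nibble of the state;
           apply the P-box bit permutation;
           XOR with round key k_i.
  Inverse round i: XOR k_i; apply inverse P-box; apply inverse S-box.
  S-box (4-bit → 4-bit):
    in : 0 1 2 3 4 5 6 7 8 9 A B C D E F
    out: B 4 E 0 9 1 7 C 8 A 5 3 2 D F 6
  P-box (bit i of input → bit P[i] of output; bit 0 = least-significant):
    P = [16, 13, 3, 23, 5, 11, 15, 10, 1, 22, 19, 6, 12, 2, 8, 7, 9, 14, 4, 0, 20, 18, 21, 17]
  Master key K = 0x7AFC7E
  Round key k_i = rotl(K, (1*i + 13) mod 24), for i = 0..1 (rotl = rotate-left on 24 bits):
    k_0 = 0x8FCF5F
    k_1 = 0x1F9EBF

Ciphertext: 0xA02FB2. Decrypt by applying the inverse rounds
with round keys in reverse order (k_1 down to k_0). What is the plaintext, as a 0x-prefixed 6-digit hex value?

0x24392B

s_0 = ciphertext = 0xA02FB2
s_1 = InvRound(s_0, k_1) = 0xE8611E
s_2 = InvRound(s_1, k_0) = 0x24392B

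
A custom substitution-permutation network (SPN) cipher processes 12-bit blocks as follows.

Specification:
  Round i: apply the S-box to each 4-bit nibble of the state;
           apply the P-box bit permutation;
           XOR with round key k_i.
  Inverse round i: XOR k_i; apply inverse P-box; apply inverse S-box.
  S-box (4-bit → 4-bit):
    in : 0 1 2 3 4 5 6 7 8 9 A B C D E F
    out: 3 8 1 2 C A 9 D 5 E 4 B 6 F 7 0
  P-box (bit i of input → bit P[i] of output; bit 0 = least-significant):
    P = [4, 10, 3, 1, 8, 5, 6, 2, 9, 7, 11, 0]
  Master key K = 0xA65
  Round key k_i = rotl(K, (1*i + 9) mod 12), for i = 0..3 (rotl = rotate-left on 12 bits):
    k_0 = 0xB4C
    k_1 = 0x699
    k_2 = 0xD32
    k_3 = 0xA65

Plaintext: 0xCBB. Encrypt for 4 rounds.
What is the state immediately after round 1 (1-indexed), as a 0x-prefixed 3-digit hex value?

s_0 = plaintext = 0xCBB
s_1 = Round(s_0, k_0) = 0x6FA
s_2 = Round(s_1, k_1) = 0x490
s_3 = Round(s_2, k_2) = 0x147
s_4 = Round(s_3, k_3) = 0xA3A

0x6FA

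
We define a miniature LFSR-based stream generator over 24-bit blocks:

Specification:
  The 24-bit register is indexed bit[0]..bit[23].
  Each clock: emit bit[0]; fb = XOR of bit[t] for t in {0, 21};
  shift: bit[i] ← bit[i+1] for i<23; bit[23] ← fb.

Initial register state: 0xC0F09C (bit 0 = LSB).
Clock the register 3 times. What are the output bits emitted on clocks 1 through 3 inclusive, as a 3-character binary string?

001

reg_0 = 0xC0F09C
clock 1: out=0, reg = 0x60784E
clock 2: out=0, reg = 0xB03C27
clock 3: out=1, reg = 0x581E13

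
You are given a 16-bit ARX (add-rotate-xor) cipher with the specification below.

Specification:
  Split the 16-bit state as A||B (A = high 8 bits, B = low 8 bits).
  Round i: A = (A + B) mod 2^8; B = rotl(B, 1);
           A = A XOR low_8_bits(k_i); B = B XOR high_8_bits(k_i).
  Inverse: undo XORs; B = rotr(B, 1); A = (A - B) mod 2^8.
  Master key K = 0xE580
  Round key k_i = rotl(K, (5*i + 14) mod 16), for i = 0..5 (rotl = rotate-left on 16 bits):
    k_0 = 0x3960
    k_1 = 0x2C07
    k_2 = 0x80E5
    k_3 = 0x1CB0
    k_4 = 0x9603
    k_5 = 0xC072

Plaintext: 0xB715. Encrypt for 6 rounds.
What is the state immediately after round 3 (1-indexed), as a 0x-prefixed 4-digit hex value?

0x2794

s_0 = plaintext = 0xB715
s_1 = Round(s_0, k_0) = 0xAC13
s_2 = Round(s_1, k_1) = 0xB80A
s_3 = Round(s_2, k_2) = 0x2794
s_4 = Round(s_3, k_3) = 0x0B35
s_5 = Round(s_4, k_4) = 0x43FC
s_6 = Round(s_5, k_5) = 0x4D39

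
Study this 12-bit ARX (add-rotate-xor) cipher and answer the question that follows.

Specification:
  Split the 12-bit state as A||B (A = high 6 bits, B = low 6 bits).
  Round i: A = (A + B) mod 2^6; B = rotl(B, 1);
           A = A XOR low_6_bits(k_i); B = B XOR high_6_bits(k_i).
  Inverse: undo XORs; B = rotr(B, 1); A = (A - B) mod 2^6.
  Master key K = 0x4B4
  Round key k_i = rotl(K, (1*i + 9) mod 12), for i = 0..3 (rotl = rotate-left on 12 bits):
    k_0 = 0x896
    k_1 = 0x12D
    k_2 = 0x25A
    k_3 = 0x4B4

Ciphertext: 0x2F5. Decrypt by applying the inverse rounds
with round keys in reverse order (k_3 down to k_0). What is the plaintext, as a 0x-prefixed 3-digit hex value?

s_0 = ciphertext = 0x2F5
s_1 = InvRound(s_0, k_3) = 0x333
s_2 = InvRound(s_1, k_2) = 0xE5D
s_3 = InvRound(s_2, k_1) = 0xA2C
s_4 = InvRound(s_3, k_0) = 0xDC7

0xDC7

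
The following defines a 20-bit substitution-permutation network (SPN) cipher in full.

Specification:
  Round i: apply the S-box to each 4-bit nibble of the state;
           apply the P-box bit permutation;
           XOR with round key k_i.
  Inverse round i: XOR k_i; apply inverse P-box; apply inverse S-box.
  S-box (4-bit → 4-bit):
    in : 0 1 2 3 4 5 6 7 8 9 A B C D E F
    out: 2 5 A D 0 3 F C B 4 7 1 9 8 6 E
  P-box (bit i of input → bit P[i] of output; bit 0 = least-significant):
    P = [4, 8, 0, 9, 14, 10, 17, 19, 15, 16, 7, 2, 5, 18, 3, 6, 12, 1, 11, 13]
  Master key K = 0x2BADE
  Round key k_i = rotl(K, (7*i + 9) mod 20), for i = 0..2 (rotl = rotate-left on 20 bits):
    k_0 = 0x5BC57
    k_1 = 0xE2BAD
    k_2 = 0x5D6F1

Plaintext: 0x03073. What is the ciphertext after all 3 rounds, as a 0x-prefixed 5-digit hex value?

0x23DB0

s_0 = plaintext = 0x03073
s_1 = Round(s_0, k_0) = 0xEBE2C
s_2 = Round(s_1, k_1) = 0x7251F
s_3 = Round(s_2, k_2) = 0x23DB0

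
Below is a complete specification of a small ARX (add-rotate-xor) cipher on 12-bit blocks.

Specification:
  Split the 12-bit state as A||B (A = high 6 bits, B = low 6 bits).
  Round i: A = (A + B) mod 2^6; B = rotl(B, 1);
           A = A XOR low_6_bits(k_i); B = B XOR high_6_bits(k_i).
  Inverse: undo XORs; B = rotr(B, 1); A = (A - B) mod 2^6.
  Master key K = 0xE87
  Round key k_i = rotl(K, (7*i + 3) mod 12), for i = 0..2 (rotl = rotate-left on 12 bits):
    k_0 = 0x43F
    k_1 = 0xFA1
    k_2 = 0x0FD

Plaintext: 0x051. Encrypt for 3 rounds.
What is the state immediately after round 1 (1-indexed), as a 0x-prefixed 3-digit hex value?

s_0 = plaintext = 0x051
s_1 = Round(s_0, k_0) = 0xB72
s_2 = Round(s_1, k_1) = 0xF9B
s_3 = Round(s_2, k_2) = 0x935

0xB72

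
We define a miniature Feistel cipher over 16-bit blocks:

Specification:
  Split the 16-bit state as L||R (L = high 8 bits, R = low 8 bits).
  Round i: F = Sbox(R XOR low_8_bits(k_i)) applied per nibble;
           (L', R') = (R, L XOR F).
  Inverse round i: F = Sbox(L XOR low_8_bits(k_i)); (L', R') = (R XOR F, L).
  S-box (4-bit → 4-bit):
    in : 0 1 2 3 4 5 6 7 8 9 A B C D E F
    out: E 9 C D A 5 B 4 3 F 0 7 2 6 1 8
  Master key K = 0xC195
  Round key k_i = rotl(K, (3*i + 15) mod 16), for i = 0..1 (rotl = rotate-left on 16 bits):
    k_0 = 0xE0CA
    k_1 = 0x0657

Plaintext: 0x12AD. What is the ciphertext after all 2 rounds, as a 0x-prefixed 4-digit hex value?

s_0 = plaintext = 0x12AD
s_1 = Round(s_0, k_0) = 0xADA6
s_2 = Round(s_1, k_1) = 0xA624

0xA624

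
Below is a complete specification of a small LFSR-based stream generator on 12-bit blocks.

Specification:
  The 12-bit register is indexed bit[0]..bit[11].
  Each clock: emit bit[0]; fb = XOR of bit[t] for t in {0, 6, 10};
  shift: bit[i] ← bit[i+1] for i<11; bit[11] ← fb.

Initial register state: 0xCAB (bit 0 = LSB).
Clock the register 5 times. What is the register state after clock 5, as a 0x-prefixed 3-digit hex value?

0x965

reg_0 = 0xCAB
clock 1: out=1, reg = 0x655
clock 2: out=1, reg = 0xB2A
clock 3: out=0, reg = 0x595
clock 4: out=1, reg = 0x2CA
clock 5: out=0, reg = 0x965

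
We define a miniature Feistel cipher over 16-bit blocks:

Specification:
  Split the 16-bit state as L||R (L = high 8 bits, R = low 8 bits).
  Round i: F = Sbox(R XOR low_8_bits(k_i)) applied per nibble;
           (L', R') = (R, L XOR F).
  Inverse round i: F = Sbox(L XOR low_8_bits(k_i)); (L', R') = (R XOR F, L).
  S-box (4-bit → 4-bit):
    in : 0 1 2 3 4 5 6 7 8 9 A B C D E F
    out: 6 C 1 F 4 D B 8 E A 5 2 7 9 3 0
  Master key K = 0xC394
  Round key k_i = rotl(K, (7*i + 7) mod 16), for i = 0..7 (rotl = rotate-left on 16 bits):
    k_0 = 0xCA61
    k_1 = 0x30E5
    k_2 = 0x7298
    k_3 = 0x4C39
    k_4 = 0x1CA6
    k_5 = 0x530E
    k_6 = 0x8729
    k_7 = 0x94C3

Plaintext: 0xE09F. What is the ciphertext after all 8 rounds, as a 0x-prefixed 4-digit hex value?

0xF305

s_0 = plaintext = 0xE09F
s_1 = Round(s_0, k_0) = 0x9FE3
s_2 = Round(s_1, k_1) = 0xE3F4
s_3 = Round(s_2, k_2) = 0xF454
s_4 = Round(s_3, k_3) = 0x544D
s_5 = Round(s_4, k_4) = 0x4D66
s_6 = Round(s_5, k_5) = 0x66F3
s_7 = Round(s_6, k_6) = 0xF3F3
s_8 = Round(s_7, k_7) = 0xF305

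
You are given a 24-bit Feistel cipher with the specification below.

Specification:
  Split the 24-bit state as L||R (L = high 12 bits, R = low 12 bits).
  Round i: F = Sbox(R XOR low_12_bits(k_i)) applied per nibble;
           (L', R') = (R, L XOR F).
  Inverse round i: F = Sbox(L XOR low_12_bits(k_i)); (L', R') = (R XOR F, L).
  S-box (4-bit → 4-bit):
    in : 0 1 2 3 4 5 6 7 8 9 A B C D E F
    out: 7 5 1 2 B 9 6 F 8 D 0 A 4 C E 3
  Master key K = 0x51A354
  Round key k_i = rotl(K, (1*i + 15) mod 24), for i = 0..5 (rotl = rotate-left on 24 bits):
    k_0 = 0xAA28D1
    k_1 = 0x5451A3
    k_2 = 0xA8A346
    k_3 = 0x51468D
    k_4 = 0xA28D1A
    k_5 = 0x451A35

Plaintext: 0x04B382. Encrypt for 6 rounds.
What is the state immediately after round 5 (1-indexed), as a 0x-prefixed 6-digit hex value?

s_0 = plaintext = 0x04B382
s_1 = Round(s_0, k_0) = 0x382AD9
s_2 = Round(s_1, k_1) = 0xAD9972
s_3 = Round(s_2, k_2) = 0x972AF2
s_4 = Round(s_3, k_3) = 0xAF2D81
s_5 = Round(s_4, k_4) = 0xD81D28
s_6 = Round(s_5, k_5) = 0xD282DD

0xD81D28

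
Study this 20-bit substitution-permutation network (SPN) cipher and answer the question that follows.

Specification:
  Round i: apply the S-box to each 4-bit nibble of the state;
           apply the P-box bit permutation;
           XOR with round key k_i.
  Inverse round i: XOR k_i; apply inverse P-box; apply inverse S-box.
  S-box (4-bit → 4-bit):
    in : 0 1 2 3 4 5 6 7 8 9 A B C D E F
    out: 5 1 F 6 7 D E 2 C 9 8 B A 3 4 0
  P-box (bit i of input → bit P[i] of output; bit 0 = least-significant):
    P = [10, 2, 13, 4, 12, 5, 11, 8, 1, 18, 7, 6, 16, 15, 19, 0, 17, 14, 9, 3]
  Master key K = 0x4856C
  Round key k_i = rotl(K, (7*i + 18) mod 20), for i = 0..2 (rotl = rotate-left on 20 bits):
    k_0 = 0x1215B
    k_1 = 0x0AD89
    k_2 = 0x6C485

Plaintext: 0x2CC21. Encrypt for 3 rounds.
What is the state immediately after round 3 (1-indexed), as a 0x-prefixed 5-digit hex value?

0x44AA2

s_0 = plaintext = 0x2CC21
s_1 = Round(s_0, k_0) = 0x7FE32
s_2 = Round(s_1, k_1) = 0x0C13D
s_3 = Round(s_2, k_2) = 0x44AA2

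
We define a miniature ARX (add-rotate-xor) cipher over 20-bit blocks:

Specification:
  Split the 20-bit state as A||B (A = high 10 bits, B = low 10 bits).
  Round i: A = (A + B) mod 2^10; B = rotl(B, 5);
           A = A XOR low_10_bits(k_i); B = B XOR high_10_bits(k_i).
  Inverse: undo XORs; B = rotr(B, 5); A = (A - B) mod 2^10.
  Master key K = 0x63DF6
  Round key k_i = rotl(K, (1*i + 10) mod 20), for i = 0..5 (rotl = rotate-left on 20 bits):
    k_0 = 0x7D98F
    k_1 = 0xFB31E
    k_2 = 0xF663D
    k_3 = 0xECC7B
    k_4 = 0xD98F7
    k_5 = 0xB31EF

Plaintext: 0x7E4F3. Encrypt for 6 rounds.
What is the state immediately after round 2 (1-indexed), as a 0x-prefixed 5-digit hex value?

0x7A9D0

s_0 = plaintext = 0x7E4F3
s_1 = Round(s_0, k_0) = 0xD8F91
s_2 = Round(s_1, k_1) = 0x7A9D0
s_3 = Round(s_2, k_2) = 0x61DD7
s_4 = Round(s_3, k_3) = 0xC955D
s_5 = Round(s_4, k_4) = 0x1D4CC
s_6 = Round(s_5, k_5) = 0x2BB4A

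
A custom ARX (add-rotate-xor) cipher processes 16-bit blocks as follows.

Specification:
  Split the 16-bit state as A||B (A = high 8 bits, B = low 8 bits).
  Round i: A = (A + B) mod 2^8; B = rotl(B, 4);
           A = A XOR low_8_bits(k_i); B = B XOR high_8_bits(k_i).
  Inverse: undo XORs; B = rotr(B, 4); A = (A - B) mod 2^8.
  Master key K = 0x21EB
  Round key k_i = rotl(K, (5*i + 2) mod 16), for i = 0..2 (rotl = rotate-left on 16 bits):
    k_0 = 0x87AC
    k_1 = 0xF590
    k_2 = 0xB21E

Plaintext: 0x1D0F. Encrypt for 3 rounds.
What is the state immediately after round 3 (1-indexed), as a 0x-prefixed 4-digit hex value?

s_0 = plaintext = 0x1D0F
s_1 = Round(s_0, k_0) = 0x8077
s_2 = Round(s_1, k_1) = 0x6782
s_3 = Round(s_2, k_2) = 0xF79A

0xF79A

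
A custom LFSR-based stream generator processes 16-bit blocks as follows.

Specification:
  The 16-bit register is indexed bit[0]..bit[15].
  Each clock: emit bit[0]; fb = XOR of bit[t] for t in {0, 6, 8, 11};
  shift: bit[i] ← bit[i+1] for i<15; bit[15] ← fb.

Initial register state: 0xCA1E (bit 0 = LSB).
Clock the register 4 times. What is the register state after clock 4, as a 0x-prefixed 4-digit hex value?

0x5CA1

reg_0 = 0xCA1E
clock 1: out=0, reg = 0xE50F
clock 2: out=1, reg = 0x7287
clock 3: out=1, reg = 0xB943
clock 4: out=1, reg = 0x5CA1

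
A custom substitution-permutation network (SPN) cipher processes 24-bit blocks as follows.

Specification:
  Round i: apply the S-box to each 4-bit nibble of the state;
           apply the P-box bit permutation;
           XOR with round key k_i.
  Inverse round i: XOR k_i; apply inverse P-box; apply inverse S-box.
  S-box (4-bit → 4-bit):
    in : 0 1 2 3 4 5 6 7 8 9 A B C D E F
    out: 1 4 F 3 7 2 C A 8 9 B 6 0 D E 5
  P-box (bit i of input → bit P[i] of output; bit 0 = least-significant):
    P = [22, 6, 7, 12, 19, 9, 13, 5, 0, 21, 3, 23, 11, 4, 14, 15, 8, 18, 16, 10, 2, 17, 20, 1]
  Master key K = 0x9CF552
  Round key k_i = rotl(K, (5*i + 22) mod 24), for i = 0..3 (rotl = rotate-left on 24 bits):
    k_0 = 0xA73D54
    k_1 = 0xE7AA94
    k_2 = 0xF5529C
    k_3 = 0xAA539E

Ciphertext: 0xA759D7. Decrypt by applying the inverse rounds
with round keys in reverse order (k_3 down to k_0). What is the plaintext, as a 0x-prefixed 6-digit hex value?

s_0 = ciphertext = 0xA759D7
s_1 = InvRound(s_0, k_3) = 0xCB0F35
s_2 = InvRound(s_1, k_2) = 0xBAF496
s_3 = InvRound(s_2, k_1) = 0x6EFC39
s_4 = InvRound(s_3, k_0) = 0x0F6D93

0x0F6D93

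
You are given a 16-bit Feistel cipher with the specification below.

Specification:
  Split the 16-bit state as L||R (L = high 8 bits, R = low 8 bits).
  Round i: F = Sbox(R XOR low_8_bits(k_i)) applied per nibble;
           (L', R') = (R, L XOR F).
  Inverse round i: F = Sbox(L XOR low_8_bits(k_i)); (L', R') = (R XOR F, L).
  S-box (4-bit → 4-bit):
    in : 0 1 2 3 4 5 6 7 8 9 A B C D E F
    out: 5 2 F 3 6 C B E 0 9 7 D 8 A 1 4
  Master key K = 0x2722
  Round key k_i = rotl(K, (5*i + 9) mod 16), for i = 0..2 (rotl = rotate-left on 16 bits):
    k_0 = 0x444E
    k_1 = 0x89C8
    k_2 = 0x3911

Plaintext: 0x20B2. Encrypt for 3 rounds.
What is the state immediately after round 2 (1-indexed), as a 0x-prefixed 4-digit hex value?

s_0 = plaintext = 0x20B2
s_1 = Round(s_0, k_0) = 0xB268
s_2 = Round(s_1, k_1) = 0x68C7
s_3 = Round(s_2, k_2) = 0xC7C3

0x68C7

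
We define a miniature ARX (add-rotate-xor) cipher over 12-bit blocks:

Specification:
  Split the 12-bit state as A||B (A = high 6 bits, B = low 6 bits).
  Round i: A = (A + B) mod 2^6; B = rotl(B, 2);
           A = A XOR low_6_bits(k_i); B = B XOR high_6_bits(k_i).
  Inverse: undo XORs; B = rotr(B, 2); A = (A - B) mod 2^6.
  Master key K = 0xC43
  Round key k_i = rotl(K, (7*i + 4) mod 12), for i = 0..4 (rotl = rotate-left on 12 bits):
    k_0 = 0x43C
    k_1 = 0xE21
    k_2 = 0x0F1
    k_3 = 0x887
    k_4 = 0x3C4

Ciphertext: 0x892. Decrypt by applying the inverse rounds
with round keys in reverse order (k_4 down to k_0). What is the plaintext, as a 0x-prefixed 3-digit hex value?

0xBB9

s_0 = ciphertext = 0x892
s_1 = InvRound(s_0, k_4) = 0x3D7
s_2 = InvRound(s_1, k_3) = 0xADD
s_3 = InvRound(s_2, k_2) = 0xCE7
s_4 = InvRound(s_3, k_1) = 0x6F7
s_5 = InvRound(s_4, k_0) = 0xBB9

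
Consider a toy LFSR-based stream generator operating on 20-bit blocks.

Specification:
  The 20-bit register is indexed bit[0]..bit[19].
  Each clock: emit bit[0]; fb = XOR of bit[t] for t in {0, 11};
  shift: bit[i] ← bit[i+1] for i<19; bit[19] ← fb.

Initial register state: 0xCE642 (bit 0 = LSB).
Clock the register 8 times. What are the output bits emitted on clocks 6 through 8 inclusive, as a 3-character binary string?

010

reg_0 = 0xCE642
clock 1: out=0, reg = 0x67321
clock 2: out=1, reg = 0xB3990
clock 3: out=0, reg = 0xD9CC8
clock 4: out=0, reg = 0xECE64
clock 5: out=0, reg = 0xF6732
clock 6: out=0, reg = 0x7B399
clock 7: out=1, reg = 0xBD9CC
clock 8: out=0, reg = 0xDECE6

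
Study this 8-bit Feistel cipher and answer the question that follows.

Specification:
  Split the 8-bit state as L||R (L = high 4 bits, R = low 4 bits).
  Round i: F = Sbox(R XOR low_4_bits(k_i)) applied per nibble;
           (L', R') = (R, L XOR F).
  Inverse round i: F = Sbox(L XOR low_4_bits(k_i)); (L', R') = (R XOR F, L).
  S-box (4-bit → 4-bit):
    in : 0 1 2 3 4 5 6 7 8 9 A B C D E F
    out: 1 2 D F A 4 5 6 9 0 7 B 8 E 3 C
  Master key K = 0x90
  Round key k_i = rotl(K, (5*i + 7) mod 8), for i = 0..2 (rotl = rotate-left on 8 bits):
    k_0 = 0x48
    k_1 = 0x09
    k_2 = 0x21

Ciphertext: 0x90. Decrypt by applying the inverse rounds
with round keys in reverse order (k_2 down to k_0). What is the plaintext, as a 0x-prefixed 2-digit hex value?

s_0 = ciphertext = 0x90
s_1 = InvRound(s_0, k_2) = 0x99
s_2 = InvRound(s_1, k_1) = 0x89
s_3 = InvRound(s_2, k_0) = 0x88

0x88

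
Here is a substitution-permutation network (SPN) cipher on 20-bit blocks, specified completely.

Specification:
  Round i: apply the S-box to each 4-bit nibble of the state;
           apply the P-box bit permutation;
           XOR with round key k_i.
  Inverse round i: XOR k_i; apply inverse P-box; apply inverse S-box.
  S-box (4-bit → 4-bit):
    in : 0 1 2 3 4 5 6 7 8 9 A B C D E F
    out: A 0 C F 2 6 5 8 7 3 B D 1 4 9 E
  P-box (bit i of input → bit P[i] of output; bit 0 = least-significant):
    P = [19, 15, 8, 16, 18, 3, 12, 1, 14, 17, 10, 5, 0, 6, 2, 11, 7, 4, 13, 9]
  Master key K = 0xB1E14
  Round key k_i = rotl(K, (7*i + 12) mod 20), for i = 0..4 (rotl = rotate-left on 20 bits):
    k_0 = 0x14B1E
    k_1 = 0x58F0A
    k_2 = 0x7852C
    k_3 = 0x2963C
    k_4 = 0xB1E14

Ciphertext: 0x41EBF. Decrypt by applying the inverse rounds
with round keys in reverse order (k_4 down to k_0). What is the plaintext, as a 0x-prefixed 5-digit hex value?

s_0 = ciphertext = 0x41EBF
s_1 = InvRound(s_0, k_4) = 0xCC0AE
s_2 = InvRound(s_1, k_3) = 0xA18BC
s_3 = InvRound(s_2, k_2) = 0x97D63
s_4 = InvRound(s_3, k_1) = 0x29E89
s_5 = InvRound(s_4, k_0) = 0x9682F

0x9682F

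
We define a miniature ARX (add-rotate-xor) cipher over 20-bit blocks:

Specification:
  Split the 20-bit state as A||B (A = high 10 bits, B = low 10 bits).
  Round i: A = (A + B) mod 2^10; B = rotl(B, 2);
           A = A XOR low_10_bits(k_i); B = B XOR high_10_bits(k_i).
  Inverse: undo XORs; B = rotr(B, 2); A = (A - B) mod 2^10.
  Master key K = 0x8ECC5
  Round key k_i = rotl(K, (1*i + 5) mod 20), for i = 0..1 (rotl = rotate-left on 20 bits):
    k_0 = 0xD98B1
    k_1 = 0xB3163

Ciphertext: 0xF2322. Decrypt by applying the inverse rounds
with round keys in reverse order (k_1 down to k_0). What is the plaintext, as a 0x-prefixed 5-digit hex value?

s_0 = ciphertext = 0xF2322
s_1 = InvRound(s_0, k_1) = 0x0C27B
s_2 = InvRound(s_1, k_0) = 0xCE947

0xCE947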